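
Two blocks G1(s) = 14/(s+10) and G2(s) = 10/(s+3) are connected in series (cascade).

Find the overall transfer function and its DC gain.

Series: multiply transfer functions. G_eq = 14/(s+10) × 10/(s+3) = 140/((s+10)(s+3)). DC gain = 140/(10×3) = 4.6667.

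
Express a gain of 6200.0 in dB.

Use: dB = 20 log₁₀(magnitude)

dB = 20 log₁₀(6200.0) = 75.8 dB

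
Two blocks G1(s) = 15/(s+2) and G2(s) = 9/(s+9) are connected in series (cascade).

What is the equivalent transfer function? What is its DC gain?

Series: multiply transfer functions. G_eq = 15/(s+2) × 9/(s+9) = 135/((s+2)(s+9)). DC gain = 135/(2×9) = 7.5.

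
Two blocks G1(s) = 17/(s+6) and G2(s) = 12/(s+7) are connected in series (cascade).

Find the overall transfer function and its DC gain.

Series: multiply transfer functions. G_eq = 17/(s+6) × 12/(s+7) = 204/((s+6)(s+7)). DC gain = 204/(6×7) = 4.8571.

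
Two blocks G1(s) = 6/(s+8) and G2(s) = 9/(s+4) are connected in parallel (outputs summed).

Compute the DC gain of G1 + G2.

Parallel: G_eq = G1 + G2. DC gain = G1(0) + G2(0) = 6/8 + 9/4 = 0.75 + 2.25 = 3.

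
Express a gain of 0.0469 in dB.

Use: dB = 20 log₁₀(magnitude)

dB = 20 log₁₀(0.0469) = -26.6 dB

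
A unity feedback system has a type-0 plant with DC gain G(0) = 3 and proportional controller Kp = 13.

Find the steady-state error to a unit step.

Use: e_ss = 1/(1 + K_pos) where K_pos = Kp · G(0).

K_pos = Kp · G(0) = 13 × 3 = 39. e_ss = 1/(1 + 39) = 0.025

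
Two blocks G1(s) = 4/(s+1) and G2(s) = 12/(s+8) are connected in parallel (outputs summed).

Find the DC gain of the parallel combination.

Parallel: G_eq = G1 + G2. DC gain = G1(0) + G2(0) = 4/1 + 12/8 = 4 + 1.5 = 5.5.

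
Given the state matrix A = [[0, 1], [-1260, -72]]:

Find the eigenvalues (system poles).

det(A - λI) = λ² - (-72)λ + 1260 = (λ - (-42))(λ - (-30)). Eigenvalues: -42, -30.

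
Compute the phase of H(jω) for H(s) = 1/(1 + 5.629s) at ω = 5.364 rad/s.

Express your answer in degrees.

Phase = -arctan(ωτ) = -arctan(5.364 × 5.629) = -88.1°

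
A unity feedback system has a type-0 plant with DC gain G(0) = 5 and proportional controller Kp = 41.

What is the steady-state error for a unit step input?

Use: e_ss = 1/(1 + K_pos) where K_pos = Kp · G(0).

K_pos = Kp · G(0) = 41 × 5 = 205. e_ss = 1/(1 + 205) = 0.0049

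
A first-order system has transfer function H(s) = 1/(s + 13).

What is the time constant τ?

For H(s) = 1/(s + 1/τ), the pole is at -1/τ = -13, so τ = 1/13 = 0.0769 s.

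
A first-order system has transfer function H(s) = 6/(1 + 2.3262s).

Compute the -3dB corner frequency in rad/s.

Corner frequency = 1/τ = 1/2.3262 = 0.43 rad/s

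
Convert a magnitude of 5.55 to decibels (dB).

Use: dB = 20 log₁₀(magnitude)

dB = 20 log₁₀(5.55) = 14.9 dB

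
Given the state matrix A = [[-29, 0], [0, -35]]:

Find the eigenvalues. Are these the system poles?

For diagonal matrix, eigenvalues are diagonal entries: λ₁ = -29, λ₂ = -35. Eigenvalues of A = system poles.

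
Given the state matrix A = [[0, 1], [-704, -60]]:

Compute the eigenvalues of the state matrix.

det(A - λI) = λ² - (-60)λ + 704 = (λ - (-16))(λ - (-44)). Eigenvalues: -16, -44.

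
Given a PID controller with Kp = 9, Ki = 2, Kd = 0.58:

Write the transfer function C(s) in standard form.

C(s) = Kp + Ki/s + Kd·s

Substituting values: C(s) = 9 + 2/s + 0.58s = (0.58s² + 9s + 2)/s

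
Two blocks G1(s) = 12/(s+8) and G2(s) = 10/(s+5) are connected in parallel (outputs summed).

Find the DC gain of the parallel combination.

Parallel: G_eq = G1 + G2. DC gain = G1(0) + G2(0) = 12/8 + 10/5 = 1.5 + 2 = 3.5.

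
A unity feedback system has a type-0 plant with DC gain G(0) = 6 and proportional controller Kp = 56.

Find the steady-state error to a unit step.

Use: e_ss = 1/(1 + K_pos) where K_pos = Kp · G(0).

K_pos = Kp · G(0) = 56 × 6 = 336. e_ss = 1/(1 + 336) = 0.0030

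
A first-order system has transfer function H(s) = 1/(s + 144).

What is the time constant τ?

For H(s) = 1/(s + 1/τ), the pole is at -1/τ = -144, so τ = 1/144 = 0.0069 s.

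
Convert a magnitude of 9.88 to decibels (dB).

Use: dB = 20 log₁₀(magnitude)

dB = 20 log₁₀(9.88) = 19.9 dB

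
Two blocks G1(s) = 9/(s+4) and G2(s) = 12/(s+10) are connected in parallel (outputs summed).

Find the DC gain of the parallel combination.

Parallel: G_eq = G1 + G2. DC gain = G1(0) + G2(0) = 9/4 + 12/10 = 2.25 + 1.2 = 3.45.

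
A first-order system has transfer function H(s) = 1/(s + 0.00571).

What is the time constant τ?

For H(s) = 1/(s + 1/τ), the pole is at -1/τ = -0.00571, so τ = 1/0.00571 = 175.1 s.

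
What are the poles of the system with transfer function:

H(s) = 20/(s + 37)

Pole is where denominator = 0: s + 37 = 0, so s = -37.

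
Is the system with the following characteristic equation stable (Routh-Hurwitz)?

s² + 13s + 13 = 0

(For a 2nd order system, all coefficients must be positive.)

Coefficients: 1, 13, 13. All positive, so system is stable.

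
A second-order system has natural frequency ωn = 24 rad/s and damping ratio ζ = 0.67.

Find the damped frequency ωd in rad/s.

ωd = ωn√(1 - ζ²) = 24√(1 - 0.67²) = 17.82 rad/s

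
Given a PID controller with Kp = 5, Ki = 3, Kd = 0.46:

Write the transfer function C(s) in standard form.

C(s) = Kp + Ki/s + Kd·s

Substituting values: C(s) = 5 + 3/s + 0.46s = (0.46s² + 5s + 3)/s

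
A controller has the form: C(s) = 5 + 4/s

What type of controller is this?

This is a Proportional-Integral (PI) controller.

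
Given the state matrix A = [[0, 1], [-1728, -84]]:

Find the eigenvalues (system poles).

det(A - λI) = λ² - (-84)λ + 1728 = (λ - (-48))(λ - (-36)). Eigenvalues: -48, -36.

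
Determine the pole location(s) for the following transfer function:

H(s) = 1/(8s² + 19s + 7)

Discriminant = 19² - 4×8×7 = 361 - 224 = 137 > 0, so two distinct real poles. Using quadratic formula: s = (-19 ± √137)/(2×8) = (-19 ± √137)/16, with √137 ≈ 11.7047. s₁ ≈ -0.4560, s₂ ≈ -1.9190. Poles: s₁ = -0.4560, s₂ = -1.9190.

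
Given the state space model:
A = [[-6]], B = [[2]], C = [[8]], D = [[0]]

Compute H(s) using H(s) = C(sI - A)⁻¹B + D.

(sI - A)⁻¹ = 1/(s + 6). H(s) = 8 × 2/(s + 6) + 0 = 16/(s + 6).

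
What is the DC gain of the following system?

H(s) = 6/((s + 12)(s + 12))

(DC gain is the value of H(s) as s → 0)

DC gain = H(0) = 6/(12 × 12) = 6/144 = 0.0417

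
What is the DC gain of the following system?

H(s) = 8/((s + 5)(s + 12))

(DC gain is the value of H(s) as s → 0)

DC gain = H(0) = 8/(5 × 12) = 8/60 = 0.1333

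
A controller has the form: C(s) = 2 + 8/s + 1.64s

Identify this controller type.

This is a Proportional-Integral-Derivative (PID) controller.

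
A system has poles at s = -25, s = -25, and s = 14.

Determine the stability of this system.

Pole(s) at s = 14 are not in the left half-plane. System is unstable.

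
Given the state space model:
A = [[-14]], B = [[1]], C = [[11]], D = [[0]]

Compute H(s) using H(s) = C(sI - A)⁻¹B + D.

(sI - A)⁻¹ = 1/(s + 14). H(s) = 11 × 1/(s + 14) + 0 = 11/(s + 14).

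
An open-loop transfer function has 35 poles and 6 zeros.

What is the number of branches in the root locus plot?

Root locus has n branches where n = number of poles = 35.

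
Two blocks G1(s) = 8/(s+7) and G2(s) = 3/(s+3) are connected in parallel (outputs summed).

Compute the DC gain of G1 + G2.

Parallel: G_eq = G1 + G2. DC gain = G1(0) + G2(0) = 8/7 + 3/3 = 1.1429 + 1 = 2.1429.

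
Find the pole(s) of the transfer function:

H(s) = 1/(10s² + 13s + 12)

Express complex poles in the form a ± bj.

Discriminant = 13² - 4×10×12 = 169 - 480 = -311 < 0, so the poles are a complex conjugate pair s = (-13 ± j√311)/(2×10). Real part = -13/(2×10) = -13/20 = -0.65; imaginary part = ±√311/(2×10) ≈ 0.8818. Poles: s = -0.65 ± 0.8818j.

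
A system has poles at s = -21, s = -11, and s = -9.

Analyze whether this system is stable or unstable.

All poles are in the left half-plane. System is stable.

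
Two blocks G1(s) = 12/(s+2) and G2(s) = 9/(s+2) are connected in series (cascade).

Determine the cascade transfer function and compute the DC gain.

Series: multiply transfer functions. G_eq = 12/(s+2) × 9/(s+2) = 108/((s+2)(s+2)). DC gain = 108/(2×2) = 27.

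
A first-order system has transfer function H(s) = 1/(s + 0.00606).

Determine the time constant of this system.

For H(s) = 1/(s + 1/τ), the pole is at -1/τ = -0.00606, so τ = 1/0.00606 = 165 s.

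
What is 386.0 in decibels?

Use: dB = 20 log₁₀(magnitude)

dB = 20 log₁₀(386.0) = 51.7 dB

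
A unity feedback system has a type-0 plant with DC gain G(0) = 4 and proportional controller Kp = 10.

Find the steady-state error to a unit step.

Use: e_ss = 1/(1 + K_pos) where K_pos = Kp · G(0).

K_pos = Kp · G(0) = 10 × 4 = 40. e_ss = 1/(1 + 40) = 0.0244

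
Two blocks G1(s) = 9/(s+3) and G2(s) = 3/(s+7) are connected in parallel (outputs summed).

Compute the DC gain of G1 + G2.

Parallel: G_eq = G1 + G2. DC gain = G1(0) + G2(0) = 9/3 + 3/7 = 3 + 0.4286 = 3.4286.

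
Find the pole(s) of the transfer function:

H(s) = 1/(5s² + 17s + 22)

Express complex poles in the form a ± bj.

Discriminant = 17² - 4×5×22 = 289 - 440 = -151 < 0, so the poles are a complex conjugate pair s = (-17 ± j√151)/(2×5). Real part = -17/(2×5) = -17/10 = -1.7; imaginary part = ±√151/(2×5) ≈ 1.2288. Poles: s = -1.7 ± 1.2288j.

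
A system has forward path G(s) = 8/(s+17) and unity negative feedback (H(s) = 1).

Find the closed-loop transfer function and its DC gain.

T(s) = G/(1+GH) = [8/(s+17)] / [1 + 8/(s+17)] = 8/(s+17+8) = 8/(s+25). DC gain = 8/25 = 0.32.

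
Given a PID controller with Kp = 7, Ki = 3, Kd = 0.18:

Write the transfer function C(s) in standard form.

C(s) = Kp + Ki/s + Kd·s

Substituting values: C(s) = 7 + 3/s + 0.18s = (0.18s² + 7s + 3)/s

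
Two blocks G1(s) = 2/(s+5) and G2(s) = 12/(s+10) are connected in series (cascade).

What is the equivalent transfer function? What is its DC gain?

Series: multiply transfer functions. G_eq = 2/(s+5) × 12/(s+10) = 24/((s+5)(s+10)). DC gain = 24/(5×10) = 0.48.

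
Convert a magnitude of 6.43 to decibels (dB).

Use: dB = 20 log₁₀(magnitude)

dB = 20 log₁₀(6.43) = 16.2 dB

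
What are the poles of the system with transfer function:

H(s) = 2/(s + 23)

Pole is where denominator = 0: s + 23 = 0, so s = -23.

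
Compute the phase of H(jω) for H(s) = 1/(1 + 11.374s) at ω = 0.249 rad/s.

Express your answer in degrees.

Phase = -arctan(ωτ) = -arctan(0.249 × 11.374) = -70.6°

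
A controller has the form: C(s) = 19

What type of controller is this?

This is a Proportional (P) controller.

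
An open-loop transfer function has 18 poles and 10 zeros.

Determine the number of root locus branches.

Root locus has n branches where n = number of poles = 18.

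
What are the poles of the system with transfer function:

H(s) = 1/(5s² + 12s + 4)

Discriminant = 12² - 4×5×4 = 144 - 80 = 64 > 0, so two distinct real poles. Using quadratic formula: s = (-12 ± √64)/(2×5) = (-12 ± √64)/10, with √64 = 8. s₁ = -4/10 = -0.4, s₂ = -20/10 = -2. Poles: s₁ = -0.4, s₂ = -2.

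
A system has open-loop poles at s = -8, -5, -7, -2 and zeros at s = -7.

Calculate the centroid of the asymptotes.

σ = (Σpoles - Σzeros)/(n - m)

σ = (Σpoles - Σzeros)/(n - m) = (-22 - (-7))/(4 - 1) = -15/3 = -5.0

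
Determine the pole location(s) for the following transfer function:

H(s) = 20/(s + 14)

Pole is where denominator = 0: s + 14 = 0, so s = -14.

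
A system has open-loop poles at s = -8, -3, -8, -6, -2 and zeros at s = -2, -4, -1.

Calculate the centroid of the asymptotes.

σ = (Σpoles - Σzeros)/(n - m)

σ = (Σpoles - Σzeros)/(n - m) = (-27 - (-7))/(5 - 3) = -20/2 = -10.0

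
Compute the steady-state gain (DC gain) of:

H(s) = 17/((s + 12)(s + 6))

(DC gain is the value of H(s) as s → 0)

DC gain = H(0) = 17/(12 × 6) = 17/72 = 0.2361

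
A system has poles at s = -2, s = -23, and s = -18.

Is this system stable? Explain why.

All poles are in the left half-plane. System is stable.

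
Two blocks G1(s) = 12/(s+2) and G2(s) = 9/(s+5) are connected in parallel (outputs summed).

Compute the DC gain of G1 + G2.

Parallel: G_eq = G1 + G2. DC gain = G1(0) + G2(0) = 12/2 + 9/5 = 6 + 1.8 = 7.8.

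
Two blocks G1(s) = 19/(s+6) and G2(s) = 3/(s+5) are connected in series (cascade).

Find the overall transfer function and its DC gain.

Series: multiply transfer functions. G_eq = 19/(s+6) × 3/(s+5) = 57/((s+6)(s+5)). DC gain = 57/(6×5) = 1.9.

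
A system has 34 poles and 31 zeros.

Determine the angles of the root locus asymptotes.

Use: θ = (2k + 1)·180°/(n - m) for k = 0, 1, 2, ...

n - m = 34 - 31 = 3. Angles: θk = (2k + 1)·180°/3 = 60°, 180°, 300°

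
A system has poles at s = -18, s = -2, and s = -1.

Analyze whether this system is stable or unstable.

All poles are in the left half-plane. System is stable.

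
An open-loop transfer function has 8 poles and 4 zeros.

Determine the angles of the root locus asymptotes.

n - m = 8 - 4 = 4. Angles: θk = (2k + 1)·180°/4 = 45°, 135°, 225°, 315°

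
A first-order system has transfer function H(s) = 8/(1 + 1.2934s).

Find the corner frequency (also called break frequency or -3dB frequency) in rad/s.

Corner frequency = 1/τ = 1/1.2934 = 0.773 rad/s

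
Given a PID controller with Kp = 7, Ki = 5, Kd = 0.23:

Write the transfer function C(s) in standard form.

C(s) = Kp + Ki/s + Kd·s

Substituting values: C(s) = 7 + 5/s + 0.23s = (0.23s² + 7s + 5)/s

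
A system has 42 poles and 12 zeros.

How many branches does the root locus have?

Root locus has n branches where n = number of poles = 42.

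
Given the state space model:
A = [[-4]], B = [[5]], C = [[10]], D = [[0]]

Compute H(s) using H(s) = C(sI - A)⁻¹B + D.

(sI - A)⁻¹ = 1/(s + 4). H(s) = 10 × 5/(s + 4) + 0 = 50/(s + 4).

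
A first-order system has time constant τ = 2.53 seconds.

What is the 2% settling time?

For first-order system, 2% settling time ≈ 4τ = 4 × 2.53 = 10.12 s.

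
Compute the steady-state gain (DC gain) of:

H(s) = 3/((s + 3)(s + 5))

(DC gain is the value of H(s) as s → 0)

DC gain = H(0) = 3/(3 × 5) = 3/15 = 0.2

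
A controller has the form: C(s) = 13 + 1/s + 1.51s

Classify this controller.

This is a Proportional-Integral-Derivative (PID) controller.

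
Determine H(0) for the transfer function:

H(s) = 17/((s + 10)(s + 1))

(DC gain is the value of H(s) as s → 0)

DC gain = H(0) = 17/(10 × 1) = 17/10 = 1.7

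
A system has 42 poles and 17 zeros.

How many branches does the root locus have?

Root locus has n branches where n = number of poles = 42.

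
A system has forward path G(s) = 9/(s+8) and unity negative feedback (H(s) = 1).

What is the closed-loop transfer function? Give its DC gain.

T(s) = G/(1+GH) = [9/(s+8)] / [1 + 9/(s+8)] = 9/(s+8+9) = 9/(s+17). DC gain = 9/17 = 0.5294.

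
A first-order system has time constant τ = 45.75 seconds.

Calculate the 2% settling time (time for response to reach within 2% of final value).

For first-order system, 2% settling time ≈ 4τ = 4 × 45.75 = 183.0 s.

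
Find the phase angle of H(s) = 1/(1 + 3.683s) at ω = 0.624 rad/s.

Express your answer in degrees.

Phase = -arctan(ωτ) = -arctan(0.624 × 3.683) = -66.5°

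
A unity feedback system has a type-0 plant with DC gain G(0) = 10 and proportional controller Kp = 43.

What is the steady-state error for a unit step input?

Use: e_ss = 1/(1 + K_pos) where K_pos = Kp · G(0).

K_pos = Kp · G(0) = 43 × 10 = 430. e_ss = 1/(1 + 430) = 0.0023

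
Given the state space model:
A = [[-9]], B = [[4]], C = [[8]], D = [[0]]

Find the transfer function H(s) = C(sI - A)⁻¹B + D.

(sI - A)⁻¹ = 1/(s + 9). H(s) = 8 × 4/(s + 9) + 0 = 32/(s + 9).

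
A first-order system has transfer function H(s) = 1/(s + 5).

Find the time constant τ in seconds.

For H(s) = 1/(s + 1/τ), the pole is at -1/τ = -5, so τ = 1/5 = 0.2 s.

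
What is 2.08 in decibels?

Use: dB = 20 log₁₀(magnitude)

dB = 20 log₁₀(2.08) = 6.4 dB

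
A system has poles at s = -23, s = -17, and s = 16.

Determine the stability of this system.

Pole(s) at s = 16 are not in the left half-plane. System is unstable.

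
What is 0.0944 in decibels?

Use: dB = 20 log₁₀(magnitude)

dB = 20 log₁₀(0.0944) = -20.5 dB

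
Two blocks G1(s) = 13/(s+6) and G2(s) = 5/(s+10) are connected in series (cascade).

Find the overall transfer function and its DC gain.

Series: multiply transfer functions. G_eq = 13/(s+6) × 5/(s+10) = 65/((s+6)(s+10)). DC gain = 65/(6×10) = 1.0833.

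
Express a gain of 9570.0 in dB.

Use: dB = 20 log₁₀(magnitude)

dB = 20 log₁₀(9570.0) = 79.6 dB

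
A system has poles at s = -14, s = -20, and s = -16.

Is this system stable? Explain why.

All poles are in the left half-plane. System is stable.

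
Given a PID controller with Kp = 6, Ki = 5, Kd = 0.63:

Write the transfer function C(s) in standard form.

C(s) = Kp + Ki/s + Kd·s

Substituting values: C(s) = 6 + 5/s + 0.63s = (0.63s² + 6s + 5)/s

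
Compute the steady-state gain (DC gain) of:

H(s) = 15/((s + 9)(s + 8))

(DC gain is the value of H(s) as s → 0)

DC gain = H(0) = 15/(9 × 8) = 15/72 = 0.2083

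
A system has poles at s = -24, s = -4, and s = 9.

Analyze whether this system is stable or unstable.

Pole(s) at s = 9 are not in the left half-plane. System is unstable.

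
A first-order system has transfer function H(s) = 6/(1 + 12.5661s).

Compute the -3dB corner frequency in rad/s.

Corner frequency = 1/τ = 1/12.5661 = 0.08 rad/s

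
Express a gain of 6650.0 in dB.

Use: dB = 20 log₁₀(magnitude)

dB = 20 log₁₀(6650.0) = 76.5 dB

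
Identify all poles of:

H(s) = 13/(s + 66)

Pole is where denominator = 0: s + 66 = 0, so s = -66.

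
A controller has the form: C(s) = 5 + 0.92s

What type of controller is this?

This is a Proportional-Derivative (PD) controller.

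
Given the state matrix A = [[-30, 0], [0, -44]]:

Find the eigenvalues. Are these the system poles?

For diagonal matrix, eigenvalues are diagonal entries: λ₁ = -30, λ₂ = -44. Eigenvalues of A = system poles.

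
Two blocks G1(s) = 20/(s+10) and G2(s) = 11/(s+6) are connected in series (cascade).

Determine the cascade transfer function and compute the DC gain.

Series: multiply transfer functions. G_eq = 20/(s+10) × 11/(s+6) = 220/((s+10)(s+6)). DC gain = 220/(10×6) = 3.6667.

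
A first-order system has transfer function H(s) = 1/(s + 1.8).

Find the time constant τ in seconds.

For H(s) = 1/(s + 1/τ), the pole is at -1/τ = -1.8, so τ = 1/1.8 = 0.5556 s.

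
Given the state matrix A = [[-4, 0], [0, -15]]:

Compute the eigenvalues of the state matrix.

For diagonal matrix, eigenvalues are diagonal entries: λ₁ = -4, λ₂ = -15.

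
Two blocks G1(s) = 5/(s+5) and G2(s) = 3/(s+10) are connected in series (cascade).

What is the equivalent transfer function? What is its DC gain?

Series: multiply transfer functions. G_eq = 5/(s+5) × 3/(s+10) = 15/((s+5)(s+10)). DC gain = 15/(5×10) = 0.3.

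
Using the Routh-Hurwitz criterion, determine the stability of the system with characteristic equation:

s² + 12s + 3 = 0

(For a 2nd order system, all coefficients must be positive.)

Coefficients: 1, 12, 3. All positive, so system is stable.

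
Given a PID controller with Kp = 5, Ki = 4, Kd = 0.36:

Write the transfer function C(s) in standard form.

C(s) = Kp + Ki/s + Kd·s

Substituting values: C(s) = 5 + 4/s + 0.36s = (0.36s² + 5s + 4)/s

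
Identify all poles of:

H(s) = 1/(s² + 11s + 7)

Discriminant = 11² - 4×1×7 = 121 - 28 = 93 > 0, so two distinct real poles. Using quadratic formula: s = (-11 ± √93)/(2×1) = (-11 ± √93)/2, with √93 ≈ 9.6437. s₁ ≈ -0.6782, s₂ ≈ -10.3218. Poles: s₁ = -0.6782, s₂ = -10.3218.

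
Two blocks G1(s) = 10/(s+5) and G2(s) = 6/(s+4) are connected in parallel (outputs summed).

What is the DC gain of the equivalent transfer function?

Parallel: G_eq = G1 + G2. DC gain = G1(0) + G2(0) = 10/5 + 6/4 = 2 + 1.5 = 3.5.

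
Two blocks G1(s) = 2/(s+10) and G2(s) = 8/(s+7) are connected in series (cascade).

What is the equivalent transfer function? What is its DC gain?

Series: multiply transfer functions. G_eq = 2/(s+10) × 8/(s+7) = 16/((s+10)(s+7)). DC gain = 16/(10×7) = 0.2286.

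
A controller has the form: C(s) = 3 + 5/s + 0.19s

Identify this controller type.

This is a Proportional-Integral-Derivative (PID) controller.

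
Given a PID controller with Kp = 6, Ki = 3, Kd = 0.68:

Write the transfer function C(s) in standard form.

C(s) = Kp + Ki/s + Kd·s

Substituting values: C(s) = 6 + 3/s + 0.68s = (0.68s² + 6s + 3)/s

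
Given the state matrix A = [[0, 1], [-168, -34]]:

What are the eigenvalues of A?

det(A - λI) = λ² - (-34)λ + 168 = (λ - (-28))(λ - (-6)). Eigenvalues: -28, -6.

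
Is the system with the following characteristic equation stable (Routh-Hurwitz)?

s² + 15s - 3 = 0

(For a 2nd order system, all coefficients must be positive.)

Coefficients: 1, 15, -3. c=-3 not positive, so system is unstable.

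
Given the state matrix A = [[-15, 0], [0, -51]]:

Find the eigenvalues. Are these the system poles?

For diagonal matrix, eigenvalues are diagonal entries: λ₁ = -15, λ₂ = -51. Eigenvalues of A = system poles.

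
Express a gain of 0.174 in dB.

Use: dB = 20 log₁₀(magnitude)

dB = 20 log₁₀(0.174) = -15.2 dB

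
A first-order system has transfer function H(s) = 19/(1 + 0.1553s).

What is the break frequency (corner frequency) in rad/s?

Corner frequency = 1/τ = 1/0.1553 = 6.439 rad/s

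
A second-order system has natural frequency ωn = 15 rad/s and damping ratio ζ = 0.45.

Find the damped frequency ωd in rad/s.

ωd = ωn√(1 - ζ²) = 15√(1 - 0.45²) = 13.4 rad/s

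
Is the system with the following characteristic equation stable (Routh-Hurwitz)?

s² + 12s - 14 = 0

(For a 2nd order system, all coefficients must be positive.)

Coefficients: 1, 12, -14. c=-14 not positive, so system is unstable.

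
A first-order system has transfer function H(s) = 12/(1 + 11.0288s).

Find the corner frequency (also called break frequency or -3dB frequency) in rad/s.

Corner frequency = 1/τ = 1/11.0288 = 0.091 rad/s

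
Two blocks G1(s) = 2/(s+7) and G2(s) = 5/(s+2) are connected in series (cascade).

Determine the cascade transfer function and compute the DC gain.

Series: multiply transfer functions. G_eq = 2/(s+7) × 5/(s+2) = 10/((s+7)(s+2)). DC gain = 10/(7×2) = 0.7143.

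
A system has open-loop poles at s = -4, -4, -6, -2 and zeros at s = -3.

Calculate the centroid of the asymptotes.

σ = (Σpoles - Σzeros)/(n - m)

σ = (Σpoles - Σzeros)/(n - m) = (-16 - (-3))/(4 - 1) = -13/3 = -4.33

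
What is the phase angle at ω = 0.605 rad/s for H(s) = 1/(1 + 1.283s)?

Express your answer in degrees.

Phase = -arctan(ωτ) = -arctan(0.605 × 1.283) = -37.8°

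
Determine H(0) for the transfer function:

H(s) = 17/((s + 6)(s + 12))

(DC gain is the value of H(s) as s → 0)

DC gain = H(0) = 17/(6 × 12) = 17/72 = 0.2361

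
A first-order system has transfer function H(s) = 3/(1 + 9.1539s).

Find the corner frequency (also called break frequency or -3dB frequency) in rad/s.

Corner frequency = 1/τ = 1/9.1539 = 0.109 rad/s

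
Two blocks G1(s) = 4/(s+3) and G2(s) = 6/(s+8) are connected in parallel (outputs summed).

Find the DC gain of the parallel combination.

Parallel: G_eq = G1 + G2. DC gain = G1(0) + G2(0) = 4/3 + 6/8 = 1.3333 + 0.75 = 2.0833.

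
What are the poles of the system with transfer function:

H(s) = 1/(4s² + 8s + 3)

Discriminant = 8² - 4×4×3 = 64 - 48 = 16 > 0, so two distinct real poles. Using quadratic formula: s = (-8 ± √16)/(2×4) = (-8 ± √16)/8, with √16 = 4. s₁ = -4/8 = -0.5, s₂ = -12/8 = -1.5. Poles: s₁ = -0.5, s₂ = -1.5.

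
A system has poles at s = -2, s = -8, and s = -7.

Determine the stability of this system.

All poles are in the left half-plane. System is stable.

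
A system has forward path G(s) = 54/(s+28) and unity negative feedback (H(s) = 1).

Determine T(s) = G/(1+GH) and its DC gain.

T(s) = G/(1+GH) = [54/(s+28)] / [1 + 54/(s+28)] = 54/(s+28+54) = 54/(s+82). DC gain = 54/82 = 0.6585.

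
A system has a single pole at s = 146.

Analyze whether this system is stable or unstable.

Pole at s = 146 is in the right half-plane. Unstable.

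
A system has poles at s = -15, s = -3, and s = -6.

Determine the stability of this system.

All poles are in the left half-plane. System is stable.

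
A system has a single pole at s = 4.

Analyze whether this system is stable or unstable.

Pole at s = 4 is in the right half-plane. Unstable.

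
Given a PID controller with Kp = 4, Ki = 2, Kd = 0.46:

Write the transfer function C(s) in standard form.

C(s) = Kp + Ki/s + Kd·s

Substituting values: C(s) = 4 + 2/s + 0.46s = (0.46s² + 4s + 2)/s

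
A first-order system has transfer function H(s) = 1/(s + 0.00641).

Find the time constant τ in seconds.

For H(s) = 1/(s + 1/τ), the pole is at -1/τ = -0.00641, so τ = 1/0.00641 = 156 s.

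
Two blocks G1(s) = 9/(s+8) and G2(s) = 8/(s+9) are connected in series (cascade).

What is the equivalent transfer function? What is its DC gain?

Series: multiply transfer functions. G_eq = 9/(s+8) × 8/(s+9) = 72/((s+8)(s+9)). DC gain = 72/(8×9) = 1.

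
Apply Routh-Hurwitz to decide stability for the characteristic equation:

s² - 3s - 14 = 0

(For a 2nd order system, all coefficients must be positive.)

Coefficients: 1, -3, -14. b=-3, c=-14 not positive, so system is unstable.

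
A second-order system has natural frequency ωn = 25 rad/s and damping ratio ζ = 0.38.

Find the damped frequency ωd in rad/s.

ωd = ωn√(1 - ζ²) = 25√(1 - 0.38²) = 23.12 rad/s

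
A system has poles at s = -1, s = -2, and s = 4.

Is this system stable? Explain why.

Pole(s) at s = 4 are not in the left half-plane. System is unstable.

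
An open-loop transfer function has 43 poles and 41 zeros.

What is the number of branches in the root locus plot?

Root locus has n branches where n = number of poles = 43.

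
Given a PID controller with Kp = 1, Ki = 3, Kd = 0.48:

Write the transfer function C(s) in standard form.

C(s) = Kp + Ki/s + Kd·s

Substituting values: C(s) = 1 + 3/s + 0.48s = (0.48s² + s + 3)/s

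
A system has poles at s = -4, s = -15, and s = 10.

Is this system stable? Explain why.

Pole(s) at s = 10 are not in the left half-plane. System is unstable.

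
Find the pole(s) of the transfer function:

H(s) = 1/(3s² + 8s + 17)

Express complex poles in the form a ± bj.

Discriminant = 8² - 4×3×17 = 64 - 204 = -140 < 0, so the poles are a complex conjugate pair s = (-8 ± j√140)/(2×3). Real part = -8/(2×3) = -8/6 ≈ -1.3333; imaginary part = ±√140/(2×3) ≈ 1.9720. Poles: s = -1.3333 ± 1.9720j.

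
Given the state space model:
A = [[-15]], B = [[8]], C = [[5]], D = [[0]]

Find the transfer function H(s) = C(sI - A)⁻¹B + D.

(sI - A)⁻¹ = 1/(s + 15). H(s) = 5 × 8/(s + 15) + 0 = 40/(s + 15).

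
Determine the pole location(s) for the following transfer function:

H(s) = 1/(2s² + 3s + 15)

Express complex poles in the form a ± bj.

Discriminant = 3² - 4×2×15 = 9 - 120 = -111 < 0, so the poles are a complex conjugate pair s = (-3 ± j√111)/(2×2). Real part = -3/(2×2) = -3/4 = -0.75; imaginary part = ±√111/(2×2) ≈ 2.6339. Poles: s = -0.75 ± 2.6339j.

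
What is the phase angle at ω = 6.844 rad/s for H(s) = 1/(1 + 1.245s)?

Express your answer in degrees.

Phase = -arctan(ωτ) = -arctan(6.844 × 1.245) = -83.3°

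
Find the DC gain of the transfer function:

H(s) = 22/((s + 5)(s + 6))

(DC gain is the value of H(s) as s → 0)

DC gain = H(0) = 22/(5 × 6) = 22/30 = 0.7333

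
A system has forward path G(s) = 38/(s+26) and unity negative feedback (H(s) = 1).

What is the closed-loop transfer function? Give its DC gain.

T(s) = G/(1+GH) = [38/(s+26)] / [1 + 38/(s+26)] = 38/(s+26+38) = 38/(s+64). DC gain = 38/64 = 0.59375.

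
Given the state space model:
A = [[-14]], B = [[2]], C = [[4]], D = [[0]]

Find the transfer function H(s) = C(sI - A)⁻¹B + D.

(sI - A)⁻¹ = 1/(s + 14). H(s) = 4 × 2/(s + 14) + 0 = 8/(s + 14).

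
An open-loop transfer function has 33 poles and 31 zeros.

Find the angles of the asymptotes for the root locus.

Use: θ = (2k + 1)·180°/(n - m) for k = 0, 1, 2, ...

n - m = 33 - 31 = 2. Angles: θk = (2k + 1)·180°/2 = 90°, 270°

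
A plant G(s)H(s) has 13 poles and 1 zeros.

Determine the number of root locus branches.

Root locus has n branches where n = number of poles = 13.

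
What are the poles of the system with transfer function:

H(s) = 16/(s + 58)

Pole is where denominator = 0: s + 58 = 0, so s = -58.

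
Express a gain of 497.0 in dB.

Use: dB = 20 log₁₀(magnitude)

dB = 20 log₁₀(497.0) = 53.9 dB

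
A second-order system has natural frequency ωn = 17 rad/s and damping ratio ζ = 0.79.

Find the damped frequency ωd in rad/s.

ωd = ωn√(1 - ζ²) = 17√(1 - 0.79²) = 10.42 rad/s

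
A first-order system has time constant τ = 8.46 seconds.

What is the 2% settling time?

For first-order system, 2% settling time ≈ 4τ = 4 × 8.46 = 33.84 s.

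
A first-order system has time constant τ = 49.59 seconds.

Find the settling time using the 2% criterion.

For first-order system, 2% settling time ≈ 4τ = 4 × 49.59 = 198.36 s.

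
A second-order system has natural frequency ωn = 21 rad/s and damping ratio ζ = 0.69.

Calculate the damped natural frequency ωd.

ωd = ωn√(1 - ζ²) = 21√(1 - 0.69²) = 15.2 rad/s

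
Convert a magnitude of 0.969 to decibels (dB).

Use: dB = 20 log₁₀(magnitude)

dB = 20 log₁₀(0.969) = -0.3 dB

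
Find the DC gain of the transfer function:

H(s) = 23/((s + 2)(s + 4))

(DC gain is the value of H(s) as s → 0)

DC gain = H(0) = 23/(2 × 4) = 23/8 = 2.875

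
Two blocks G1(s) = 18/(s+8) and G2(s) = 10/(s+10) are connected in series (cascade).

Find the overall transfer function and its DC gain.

Series: multiply transfer functions. G_eq = 18/(s+8) × 10/(s+10) = 180/((s+8)(s+10)). DC gain = 180/(8×10) = 2.25.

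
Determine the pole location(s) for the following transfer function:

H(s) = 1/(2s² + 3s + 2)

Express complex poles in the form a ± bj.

Discriminant = 3² - 4×2×2 = 9 - 16 = -7 < 0, so the poles are a complex conjugate pair s = (-3 ± j√7)/(2×2). Real part = -3/(2×2) = -3/4 = -0.75; imaginary part = ±√7/(2×2) ≈ 0.6614. Poles: s = -0.75 ± 0.6614j.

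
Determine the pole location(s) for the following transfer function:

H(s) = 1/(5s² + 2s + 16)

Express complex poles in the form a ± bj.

Discriminant = 2² - 4×5×16 = 4 - 320 = -316 < 0, so the poles are a complex conjugate pair s = (-2 ± j√316)/(2×5). Real part = -2/(2×5) = -2/10 = -0.2; imaginary part = ±√316/(2×5) ≈ 1.7776. Poles: s = -0.2 ± 1.7776j.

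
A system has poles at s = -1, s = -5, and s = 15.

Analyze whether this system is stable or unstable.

Pole(s) at s = 15 are not in the left half-plane. System is unstable.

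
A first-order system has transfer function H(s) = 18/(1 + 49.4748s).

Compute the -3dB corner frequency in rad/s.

Corner frequency = 1/τ = 1/49.4748 = 0.02 rad/s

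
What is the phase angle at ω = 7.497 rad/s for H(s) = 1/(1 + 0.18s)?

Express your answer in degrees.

Phase = -arctan(ωτ) = -arctan(7.497 × 0.18) = -53.5°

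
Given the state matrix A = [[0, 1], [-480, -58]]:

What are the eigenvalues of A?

det(A - λI) = λ² - (-58)λ + 480 = (λ - (-10))(λ - (-48)). Eigenvalues: -10, -48.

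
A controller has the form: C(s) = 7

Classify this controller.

This is a Proportional (P) controller.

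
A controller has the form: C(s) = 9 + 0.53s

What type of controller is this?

This is a Proportional-Derivative (PD) controller.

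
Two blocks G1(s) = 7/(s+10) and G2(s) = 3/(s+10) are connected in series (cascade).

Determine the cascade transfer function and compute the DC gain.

Series: multiply transfer functions. G_eq = 7/(s+10) × 3/(s+10) = 21/((s+10)(s+10)). DC gain = 21/(10×10) = 0.21.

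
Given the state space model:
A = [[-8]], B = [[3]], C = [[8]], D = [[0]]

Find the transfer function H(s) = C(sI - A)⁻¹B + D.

(sI - A)⁻¹ = 1/(s + 8). H(s) = 8 × 3/(s + 8) + 0 = 24/(s + 8).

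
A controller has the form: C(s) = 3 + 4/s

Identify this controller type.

This is a Proportional-Integral (PI) controller.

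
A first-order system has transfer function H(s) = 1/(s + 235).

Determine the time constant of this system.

For H(s) = 1/(s + 1/τ), the pole is at -1/τ = -235, so τ = 1/235 = 0.0043 s.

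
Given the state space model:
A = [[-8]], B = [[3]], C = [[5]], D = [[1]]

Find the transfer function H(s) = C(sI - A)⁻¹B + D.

(sI - A)⁻¹ = 1/(s + 8). H(s) = 5×3/(s + 8) + 1 = (s + 23)/(s + 8).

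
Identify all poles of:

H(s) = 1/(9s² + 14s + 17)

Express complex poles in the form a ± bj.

Discriminant = 14² - 4×9×17 = 196 - 612 = -416 < 0, so the poles are a complex conjugate pair s = (-14 ± j√416)/(2×9). Real part = -14/(2×9) = -14/18 ≈ -0.7778; imaginary part = ±√416/(2×9) ≈ 1.1331. Poles: s = -0.7778 ± 1.1331j.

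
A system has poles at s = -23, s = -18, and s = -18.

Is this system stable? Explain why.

All poles are in the left half-plane. System is stable.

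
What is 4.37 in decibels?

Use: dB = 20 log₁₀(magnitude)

dB = 20 log₁₀(4.37) = 12.8 dB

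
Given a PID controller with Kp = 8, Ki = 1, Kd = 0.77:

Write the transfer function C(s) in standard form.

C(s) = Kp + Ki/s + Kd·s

Substituting values: C(s) = 8 + 1/s + 0.77s = (0.77s² + 8s + 1)/s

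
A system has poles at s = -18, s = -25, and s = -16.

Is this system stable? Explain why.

All poles are in the left half-plane. System is stable.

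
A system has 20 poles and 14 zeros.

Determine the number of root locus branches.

Root locus has n branches where n = number of poles = 20.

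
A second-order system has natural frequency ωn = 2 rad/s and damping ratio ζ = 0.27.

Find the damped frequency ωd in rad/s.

ωd = ωn√(1 - ζ²) = 2√(1 - 0.27²) = 1.93 rad/s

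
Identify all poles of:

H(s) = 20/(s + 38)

Pole is where denominator = 0: s + 38 = 0, so s = -38.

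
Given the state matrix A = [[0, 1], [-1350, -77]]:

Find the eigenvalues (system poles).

det(A - λI) = λ² - (-77)λ + 1350 = (λ - (-50))(λ - (-27)). Eigenvalues: -50, -27.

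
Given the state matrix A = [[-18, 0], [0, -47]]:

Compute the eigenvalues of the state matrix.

For diagonal matrix, eigenvalues are diagonal entries: λ₁ = -18, λ₂ = -47.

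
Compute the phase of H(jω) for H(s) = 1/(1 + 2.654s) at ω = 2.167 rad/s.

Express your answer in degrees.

Phase = -arctan(ωτ) = -arctan(2.167 × 2.654) = -80.1°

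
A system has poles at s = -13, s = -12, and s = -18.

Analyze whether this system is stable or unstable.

All poles are in the left half-plane. System is stable.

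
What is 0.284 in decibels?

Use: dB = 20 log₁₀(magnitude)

dB = 20 log₁₀(0.284) = -10.9 dB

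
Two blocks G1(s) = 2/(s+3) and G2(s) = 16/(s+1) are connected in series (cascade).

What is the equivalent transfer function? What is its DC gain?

Series: multiply transfer functions. G_eq = 2/(s+3) × 16/(s+1) = 32/((s+3)(s+1)). DC gain = 32/(3×1) = 10.6667.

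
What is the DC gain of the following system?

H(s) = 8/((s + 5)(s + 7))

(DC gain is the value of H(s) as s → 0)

DC gain = H(0) = 8/(5 × 7) = 8/35 = 0.2286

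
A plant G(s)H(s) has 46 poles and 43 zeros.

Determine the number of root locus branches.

Root locus has n branches where n = number of poles = 46.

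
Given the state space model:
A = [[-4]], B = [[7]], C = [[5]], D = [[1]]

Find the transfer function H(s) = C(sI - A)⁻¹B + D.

(sI - A)⁻¹ = 1/(s + 4). H(s) = 5×7/(s + 4) + 1 = (s + 39)/(s + 4).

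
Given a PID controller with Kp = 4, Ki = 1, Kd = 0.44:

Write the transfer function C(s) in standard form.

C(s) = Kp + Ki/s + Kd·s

Substituting values: C(s) = 4 + 1/s + 0.44s = (0.44s² + 4s + 1)/s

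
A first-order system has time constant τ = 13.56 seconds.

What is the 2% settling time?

For first-order system, 2% settling time ≈ 4τ = 4 × 13.56 = 54.24 s.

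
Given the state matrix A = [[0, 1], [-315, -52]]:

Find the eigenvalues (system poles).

det(A - λI) = λ² - (-52)λ + 315 = (λ - (-7))(λ - (-45)). Eigenvalues: -7, -45.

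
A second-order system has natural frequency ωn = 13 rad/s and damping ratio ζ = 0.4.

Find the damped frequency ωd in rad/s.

ωd = ωn√(1 - ζ²) = 13√(1 - 0.4²) = 11.91 rad/s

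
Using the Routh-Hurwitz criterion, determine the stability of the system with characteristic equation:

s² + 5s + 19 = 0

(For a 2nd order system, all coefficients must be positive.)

Coefficients: 1, 5, 19. All positive, so system is stable.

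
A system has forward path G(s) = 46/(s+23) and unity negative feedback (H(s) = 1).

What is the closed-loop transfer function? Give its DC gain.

T(s) = G/(1+GH) = [46/(s+23)] / [1 + 46/(s+23)] = 46/(s+23+46) = 46/(s+69). DC gain = 46/69 = 0.6667.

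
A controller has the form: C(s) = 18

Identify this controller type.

This is a Proportional (P) controller.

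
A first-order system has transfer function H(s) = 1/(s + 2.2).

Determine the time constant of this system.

For H(s) = 1/(s + 1/τ), the pole is at -1/τ = -2.2, so τ = 1/2.2 = 0.4545 s.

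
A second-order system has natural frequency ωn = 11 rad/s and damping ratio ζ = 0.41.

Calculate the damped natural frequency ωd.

ωd = ωn√(1 - ζ²) = 11√(1 - 0.41²) = 10.03 rad/s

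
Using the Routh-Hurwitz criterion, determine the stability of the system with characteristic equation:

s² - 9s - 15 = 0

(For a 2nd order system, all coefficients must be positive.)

Coefficients: 1, -9, -15. b=-9, c=-15 not positive, so system is unstable.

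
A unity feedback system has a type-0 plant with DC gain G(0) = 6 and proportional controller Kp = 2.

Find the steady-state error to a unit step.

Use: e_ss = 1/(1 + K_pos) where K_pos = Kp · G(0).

K_pos = Kp · G(0) = 2 × 6 = 12. e_ss = 1/(1 + 12) = 0.0769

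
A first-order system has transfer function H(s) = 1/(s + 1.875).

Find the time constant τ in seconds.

For H(s) = 1/(s + 1/τ), the pole is at -1/τ = -1.875, so τ = 1/1.875 = 0.5333 s.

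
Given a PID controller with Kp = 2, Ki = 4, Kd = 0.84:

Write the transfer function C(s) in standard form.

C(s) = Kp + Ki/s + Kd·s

Substituting values: C(s) = 2 + 4/s + 0.84s = (0.84s² + 2s + 4)/s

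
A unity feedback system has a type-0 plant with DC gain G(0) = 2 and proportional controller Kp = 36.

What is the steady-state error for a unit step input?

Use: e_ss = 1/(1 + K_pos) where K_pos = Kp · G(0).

K_pos = Kp · G(0) = 36 × 2 = 72. e_ss = 1/(1 + 72) = 0.0137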